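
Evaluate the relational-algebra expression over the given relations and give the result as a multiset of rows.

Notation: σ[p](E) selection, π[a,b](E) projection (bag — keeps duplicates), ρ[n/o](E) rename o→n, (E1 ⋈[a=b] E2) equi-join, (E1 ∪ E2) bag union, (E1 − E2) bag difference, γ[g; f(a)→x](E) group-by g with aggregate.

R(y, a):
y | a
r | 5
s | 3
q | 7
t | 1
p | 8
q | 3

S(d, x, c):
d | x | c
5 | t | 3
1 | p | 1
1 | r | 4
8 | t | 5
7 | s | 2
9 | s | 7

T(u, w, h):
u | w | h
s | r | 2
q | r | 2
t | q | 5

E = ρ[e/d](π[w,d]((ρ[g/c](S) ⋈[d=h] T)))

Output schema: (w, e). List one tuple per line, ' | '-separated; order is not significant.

Stepwise |·|:
  S → 6
  ρ[g/c](S) → 6
  T → 3
  (ρ[g/c](S) ⋈[d=h] T) → 1
  π[w,d]((ρ[g/c](S) ⋈[d=h] T)) → 1
  ρ[e/d](π[w,d]((ρ[g/c](S) ⋈[d=h] T))) → 1

== RESULT ==
w | e
q | 5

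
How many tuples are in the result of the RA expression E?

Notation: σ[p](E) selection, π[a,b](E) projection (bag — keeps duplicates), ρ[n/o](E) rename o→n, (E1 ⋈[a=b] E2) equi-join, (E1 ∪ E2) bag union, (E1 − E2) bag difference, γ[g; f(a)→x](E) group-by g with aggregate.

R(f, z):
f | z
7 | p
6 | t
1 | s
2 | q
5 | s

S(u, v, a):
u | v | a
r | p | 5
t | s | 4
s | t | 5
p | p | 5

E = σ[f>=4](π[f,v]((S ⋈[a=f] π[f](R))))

Subexpression sizes:
  S → 4
  R → 5
  π[f](R) → 5
  (S ⋈[a=f] π[f](R)) → 3
  π[f,v]((S ⋈[a=f] π[f](R))) → 3
  σ[f>=4](π[f,v]((S ⋈[a=f] π[f](R)))) → 3

|E| = 3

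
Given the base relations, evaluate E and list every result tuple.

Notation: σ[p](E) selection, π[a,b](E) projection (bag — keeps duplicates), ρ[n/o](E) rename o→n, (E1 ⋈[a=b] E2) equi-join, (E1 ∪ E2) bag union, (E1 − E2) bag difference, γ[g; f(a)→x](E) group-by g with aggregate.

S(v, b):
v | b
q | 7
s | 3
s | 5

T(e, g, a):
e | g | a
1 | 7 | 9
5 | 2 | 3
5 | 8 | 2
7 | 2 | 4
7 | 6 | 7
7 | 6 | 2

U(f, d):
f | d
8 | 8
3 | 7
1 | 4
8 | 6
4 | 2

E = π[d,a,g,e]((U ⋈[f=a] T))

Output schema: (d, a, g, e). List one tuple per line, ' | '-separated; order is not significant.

Stepwise |·|:
  U → 5
  T → 6
  (U ⋈[f=a] T) → 2
  π[d,a,g,e]((U ⋈[f=a] T)) → 2

== RESULT ==
d | a | g | e
2 | 4 | 2 | 7
7 | 3 | 2 | 5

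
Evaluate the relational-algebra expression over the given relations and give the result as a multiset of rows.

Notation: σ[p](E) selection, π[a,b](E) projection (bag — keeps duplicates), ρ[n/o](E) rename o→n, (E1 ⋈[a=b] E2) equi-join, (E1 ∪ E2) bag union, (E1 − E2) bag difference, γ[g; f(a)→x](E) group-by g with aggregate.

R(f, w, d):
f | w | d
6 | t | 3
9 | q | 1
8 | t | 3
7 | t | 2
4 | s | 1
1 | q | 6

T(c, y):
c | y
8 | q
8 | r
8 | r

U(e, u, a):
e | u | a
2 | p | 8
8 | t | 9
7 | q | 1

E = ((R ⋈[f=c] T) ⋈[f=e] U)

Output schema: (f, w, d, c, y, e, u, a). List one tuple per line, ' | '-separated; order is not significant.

Stepwise |·|:
  R → 6
  T → 3
  (R ⋈[f=c] T) → 3
  U → 3
  ((R ⋈[f=c] T) ⋈[f=e] U) → 3

== RESULT ==
f | w | d | c | y | e | u | a
8 | t | 3 | 8 | q | 8 | t | 9
8 | t | 3 | 8 | r | 8 | t | 9
8 | t | 3 | 8 | r | 8 | t | 9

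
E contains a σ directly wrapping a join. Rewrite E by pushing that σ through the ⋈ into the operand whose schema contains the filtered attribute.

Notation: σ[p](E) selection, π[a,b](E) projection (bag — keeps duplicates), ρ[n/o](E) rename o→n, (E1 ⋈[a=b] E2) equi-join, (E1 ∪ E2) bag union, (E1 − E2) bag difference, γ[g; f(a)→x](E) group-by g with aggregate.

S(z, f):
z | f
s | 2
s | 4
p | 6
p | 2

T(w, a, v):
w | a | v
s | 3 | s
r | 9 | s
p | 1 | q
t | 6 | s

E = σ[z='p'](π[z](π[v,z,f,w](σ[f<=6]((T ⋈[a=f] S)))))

σ filters on f, owned by the right side.
E' = σ[z='p'](π[z](π[v,z,f,w]((T ⋈[a=f] σ[f<=6](S)))))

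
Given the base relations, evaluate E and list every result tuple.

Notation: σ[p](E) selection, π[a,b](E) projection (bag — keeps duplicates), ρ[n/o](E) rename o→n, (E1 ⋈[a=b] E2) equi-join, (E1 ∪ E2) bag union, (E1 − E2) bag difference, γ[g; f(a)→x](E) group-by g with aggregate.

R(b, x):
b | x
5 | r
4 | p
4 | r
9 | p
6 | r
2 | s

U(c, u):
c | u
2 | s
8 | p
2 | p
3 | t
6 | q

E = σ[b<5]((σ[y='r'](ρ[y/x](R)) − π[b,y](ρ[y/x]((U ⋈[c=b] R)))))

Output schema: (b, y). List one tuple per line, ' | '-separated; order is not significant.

Row counts bottom-up:
  R → 6
  ρ[y/x](R) → 6
  σ[y='r'](ρ[y/x](R)) → 3
  U → 5
  R → 6
  (U ⋈[c=b] R) → 3
  ρ[y/x]((U ⋈[c=b] R)) → 3
  π[b,y](ρ[y/x]((U ⋈[c=b] R))) → 3
  (σ[y='r'](ρ[y/x](R)) − π[b,y](ρ[y/x]((U ⋈[c=b] R)))) → 2
  σ[b<5]((σ[y='r'](ρ[y/x](R)) − π[b,y](ρ[y/x]((U ⋈[c=b] R))))) → 1

== RESULT ==
b | y
4 | r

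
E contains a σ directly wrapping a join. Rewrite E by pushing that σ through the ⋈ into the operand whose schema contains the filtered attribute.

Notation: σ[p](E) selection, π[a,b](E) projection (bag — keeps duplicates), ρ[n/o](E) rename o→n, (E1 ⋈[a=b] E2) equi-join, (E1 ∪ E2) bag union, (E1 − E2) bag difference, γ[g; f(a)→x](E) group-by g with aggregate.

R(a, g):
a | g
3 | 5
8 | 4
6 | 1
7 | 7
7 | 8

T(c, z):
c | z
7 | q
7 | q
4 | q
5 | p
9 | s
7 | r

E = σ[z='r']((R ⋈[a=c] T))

σ filters on z, owned by the right side.
E' = (R ⋈[a=c] σ[z='r'](T))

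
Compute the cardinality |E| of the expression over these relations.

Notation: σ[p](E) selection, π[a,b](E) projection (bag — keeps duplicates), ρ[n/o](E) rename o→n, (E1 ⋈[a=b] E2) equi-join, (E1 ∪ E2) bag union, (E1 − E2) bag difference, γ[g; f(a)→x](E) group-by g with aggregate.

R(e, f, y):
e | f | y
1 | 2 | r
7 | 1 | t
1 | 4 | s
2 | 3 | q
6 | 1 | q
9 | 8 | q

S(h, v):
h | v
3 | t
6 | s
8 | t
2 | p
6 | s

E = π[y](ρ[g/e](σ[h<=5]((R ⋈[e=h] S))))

Per-node cardinality:
  R → 6
  S → 5
  (R ⋈[e=h] S) → 3
  σ[h<=5]((R ⋈[e=h] S)) → 1
  ρ[g/e](σ[h<=5]((R ⋈[e=h] S))) → 1
  π[y](ρ[g/e](σ[h<=5]((R ⋈[e=h] S)))) → 1

|E| = 1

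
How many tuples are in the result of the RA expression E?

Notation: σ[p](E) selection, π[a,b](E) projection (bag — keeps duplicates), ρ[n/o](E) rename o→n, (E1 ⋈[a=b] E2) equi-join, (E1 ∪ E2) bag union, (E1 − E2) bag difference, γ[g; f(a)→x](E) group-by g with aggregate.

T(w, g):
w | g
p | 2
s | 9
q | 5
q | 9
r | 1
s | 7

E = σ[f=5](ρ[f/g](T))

Stepwise |·|:
  T → 6
  ρ[f/g](T) → 6
  σ[f=5](ρ[f/g](T)) → 1

|E| = 1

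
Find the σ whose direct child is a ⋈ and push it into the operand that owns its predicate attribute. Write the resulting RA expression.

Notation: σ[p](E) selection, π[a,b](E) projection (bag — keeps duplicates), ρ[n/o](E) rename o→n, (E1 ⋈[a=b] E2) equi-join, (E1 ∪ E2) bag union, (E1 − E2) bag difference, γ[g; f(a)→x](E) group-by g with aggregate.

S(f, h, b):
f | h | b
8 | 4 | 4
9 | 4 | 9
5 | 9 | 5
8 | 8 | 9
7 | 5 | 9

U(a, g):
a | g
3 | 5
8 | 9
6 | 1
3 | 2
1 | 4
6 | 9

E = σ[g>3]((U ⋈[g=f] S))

σ filters on g, owned by the left side.
E' = (σ[g>3](U) ⋈[g=f] S)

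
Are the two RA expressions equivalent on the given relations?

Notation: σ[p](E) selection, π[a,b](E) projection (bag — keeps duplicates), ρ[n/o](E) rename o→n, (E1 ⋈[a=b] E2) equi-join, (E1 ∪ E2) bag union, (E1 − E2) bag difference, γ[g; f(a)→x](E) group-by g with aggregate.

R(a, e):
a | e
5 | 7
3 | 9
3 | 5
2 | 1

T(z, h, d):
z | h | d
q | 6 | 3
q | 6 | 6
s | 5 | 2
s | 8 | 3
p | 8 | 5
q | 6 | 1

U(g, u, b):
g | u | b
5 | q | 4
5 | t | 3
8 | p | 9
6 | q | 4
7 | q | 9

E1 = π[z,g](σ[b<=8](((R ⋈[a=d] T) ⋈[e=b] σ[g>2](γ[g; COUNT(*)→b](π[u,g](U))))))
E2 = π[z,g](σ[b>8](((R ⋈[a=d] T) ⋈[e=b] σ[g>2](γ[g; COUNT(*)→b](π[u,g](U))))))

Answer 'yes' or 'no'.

E1 stepwise |·|:
  R → 4
  T → 6
  (R ⋈[a=d] T) → 6
  U → 5
  π[u,g](U) → 5
  γ[g; COUNT(*)→b](π[u,g](U)) → 4
  σ[g>2](γ[g; COUNT(*)→b](π[u,g](U))) → 4
  ((R ⋈[a=d] T) ⋈[e=b] σ[g>2](γ[g; COUNT(*)→b](π[u,g](U)))) → 3
  σ[b<=8](((R ⋈[a=d] T) ⋈[e=b] σ[g>2](γ[g; COUNT(*)→b](π[u,g](U))))) → 3
  π[z,g](σ[b<=8](((R ⋈[a=d] T) ⋈[e=b] σ[g>2](γ[g; COUNT(*)→b](π[u,g](U)))))) → 3
E2 stepwise |·|:
  R → 4
  T → 6
  (R ⋈[a=d] T) → 6
  U → 5
  π[u,g](U) → 5
  γ[g; COUNT(*)→b](π[u,g](U)) → 4
  σ[g>2](γ[g; COUNT(*)→b](π[u,g](U))) → 4
  ((R ⋈[a=d] T) ⋈[e=b] σ[g>2](γ[g; COUNT(*)→b](π[u,g](U)))) → 3
  σ[b>8](((R ⋈[a=d] T) ⋈[e=b] σ[g>2](γ[g; COUNT(*)→b](π[u,g](U))))) → 0
  π[z,g](σ[b>8](((R ⋈[a=d] T) ⋈[e=b] σ[g>2](γ[g; COUNT(*)→b](π[u,g](U)))))) → 0

E1 result:
z | g
s | 6
s | 7
s | 8
E2 result:
z | g
(0 rows)
Witness: ('s', 6) appears 1× in E1 but 0× in E2.

no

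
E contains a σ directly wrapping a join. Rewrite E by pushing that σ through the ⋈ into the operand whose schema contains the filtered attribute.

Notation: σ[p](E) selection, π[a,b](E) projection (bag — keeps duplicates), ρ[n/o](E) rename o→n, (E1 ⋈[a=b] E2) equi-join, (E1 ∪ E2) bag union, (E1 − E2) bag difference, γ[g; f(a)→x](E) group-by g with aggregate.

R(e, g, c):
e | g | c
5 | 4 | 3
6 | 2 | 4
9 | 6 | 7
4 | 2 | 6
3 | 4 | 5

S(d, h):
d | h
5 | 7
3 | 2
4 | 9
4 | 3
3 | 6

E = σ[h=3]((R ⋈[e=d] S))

σ filters on h, owned by the right side.
E' = (R ⋈[e=d] σ[h=3](S))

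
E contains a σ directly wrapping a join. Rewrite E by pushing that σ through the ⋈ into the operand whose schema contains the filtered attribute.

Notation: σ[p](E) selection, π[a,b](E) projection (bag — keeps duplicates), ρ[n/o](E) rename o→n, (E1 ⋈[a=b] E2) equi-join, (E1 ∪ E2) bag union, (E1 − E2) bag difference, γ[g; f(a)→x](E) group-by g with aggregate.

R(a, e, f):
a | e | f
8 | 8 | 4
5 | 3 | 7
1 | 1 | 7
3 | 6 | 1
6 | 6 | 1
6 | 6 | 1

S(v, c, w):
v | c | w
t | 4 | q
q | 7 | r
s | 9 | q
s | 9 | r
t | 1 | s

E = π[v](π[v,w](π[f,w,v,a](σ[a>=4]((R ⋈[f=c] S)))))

σ filters on a, owned by the left side.
E' = π[v](π[v,w](π[f,w,v,a]((σ[a>=4](R) ⋈[f=c] S))))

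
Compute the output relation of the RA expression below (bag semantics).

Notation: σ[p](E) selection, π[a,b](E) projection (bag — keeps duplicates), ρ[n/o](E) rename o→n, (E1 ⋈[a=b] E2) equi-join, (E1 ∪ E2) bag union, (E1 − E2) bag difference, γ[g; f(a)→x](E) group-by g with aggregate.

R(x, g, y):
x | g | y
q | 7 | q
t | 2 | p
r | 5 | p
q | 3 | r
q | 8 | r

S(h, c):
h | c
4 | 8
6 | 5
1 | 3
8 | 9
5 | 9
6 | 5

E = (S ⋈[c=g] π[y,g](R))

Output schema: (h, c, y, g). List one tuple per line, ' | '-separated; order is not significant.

Per-node cardinality:
  S → 6
  R → 5
  π[y,g](R) → 5
  (S ⋈[c=g] π[y,g](R)) → 4

== RESULT ==
h | c | y | g
1 | 3 | r | 3
4 | 8 | r | 8
6 | 5 | p | 5
6 | 5 | p | 5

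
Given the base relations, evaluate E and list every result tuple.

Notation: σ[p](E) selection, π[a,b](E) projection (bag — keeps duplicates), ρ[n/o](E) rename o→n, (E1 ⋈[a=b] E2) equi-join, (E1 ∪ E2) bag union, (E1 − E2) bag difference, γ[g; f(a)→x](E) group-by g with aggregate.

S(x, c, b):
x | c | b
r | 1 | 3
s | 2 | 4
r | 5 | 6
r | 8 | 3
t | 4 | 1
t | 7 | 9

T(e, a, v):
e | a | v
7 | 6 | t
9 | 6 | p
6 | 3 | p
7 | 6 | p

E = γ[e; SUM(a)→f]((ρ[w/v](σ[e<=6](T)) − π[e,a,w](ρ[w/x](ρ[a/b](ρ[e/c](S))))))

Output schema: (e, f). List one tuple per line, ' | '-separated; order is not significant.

Stepwise |·|:
  T → 4
  σ[e<=6](T) → 1
  ρ[w/v](σ[e<=6](T)) → 1
  S → 6
  ρ[e/c](S) → 6
  ρ[a/b](ρ[e/c](S)) → 6
  ρ[w/x](ρ[a/b](ρ[e/c](S))) → 6
  π[e,a,w](ρ[w/x](ρ[a/b](ρ[e/c](S)))) → 6
  (ρ[w/v](σ[e<=6](T)) − π[e,a,w](ρ[w/x](ρ[a/b](ρ[e/c](S))))) → 1
  γ[e; SUM(a)→f]((ρ[w/v](σ[e<=6](T)) − π[e,a,w](ρ[w/x](ρ[a/b](ρ[e/c](S)))))) → 1

== RESULT ==
e | f
6 | 3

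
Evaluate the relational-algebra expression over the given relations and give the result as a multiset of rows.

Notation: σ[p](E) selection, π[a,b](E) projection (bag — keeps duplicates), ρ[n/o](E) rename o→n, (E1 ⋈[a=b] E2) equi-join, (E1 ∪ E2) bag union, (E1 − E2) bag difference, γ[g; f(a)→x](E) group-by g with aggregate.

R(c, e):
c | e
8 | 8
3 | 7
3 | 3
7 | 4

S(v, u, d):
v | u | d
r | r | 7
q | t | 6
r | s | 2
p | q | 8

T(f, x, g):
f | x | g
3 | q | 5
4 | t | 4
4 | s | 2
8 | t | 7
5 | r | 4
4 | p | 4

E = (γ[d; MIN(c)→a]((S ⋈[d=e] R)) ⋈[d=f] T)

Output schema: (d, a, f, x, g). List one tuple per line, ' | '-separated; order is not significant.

Stepwise |·|:
  S → 4
  R → 4
  (S ⋈[d=e] R) → 2
  γ[d; MIN(c)→a]((S ⋈[d=e] R)) → 2
  T → 6
  (γ[d; MIN(c)→a]((S ⋈[d=e] R)) ⋈[d=f] T) → 1

== RESULT ==
d | a | f | x | g
8 | 8 | 8 | t | 7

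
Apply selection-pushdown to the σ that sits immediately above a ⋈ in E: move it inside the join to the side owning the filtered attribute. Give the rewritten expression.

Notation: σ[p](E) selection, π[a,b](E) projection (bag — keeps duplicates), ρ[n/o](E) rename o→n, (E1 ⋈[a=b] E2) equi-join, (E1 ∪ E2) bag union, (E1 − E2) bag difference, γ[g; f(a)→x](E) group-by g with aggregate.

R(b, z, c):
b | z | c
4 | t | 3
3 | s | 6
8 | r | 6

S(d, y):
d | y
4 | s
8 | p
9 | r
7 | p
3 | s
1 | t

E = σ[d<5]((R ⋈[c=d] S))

σ filters on d, owned by the right side.
E' = (R ⋈[c=d] σ[d<5](S))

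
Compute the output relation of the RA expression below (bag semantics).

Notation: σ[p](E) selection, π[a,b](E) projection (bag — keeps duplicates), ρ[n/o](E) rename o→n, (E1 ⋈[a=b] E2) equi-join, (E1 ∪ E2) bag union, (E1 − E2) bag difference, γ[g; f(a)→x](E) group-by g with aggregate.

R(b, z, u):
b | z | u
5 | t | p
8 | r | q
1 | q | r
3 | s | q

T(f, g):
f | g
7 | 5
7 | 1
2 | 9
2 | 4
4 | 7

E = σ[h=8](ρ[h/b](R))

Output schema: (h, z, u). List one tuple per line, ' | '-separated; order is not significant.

Subexpression sizes:
  R → 4
  ρ[h/b](R) → 4
  σ[h=8](ρ[h/b](R)) → 1

== RESULT ==
h | z | u
8 | r | q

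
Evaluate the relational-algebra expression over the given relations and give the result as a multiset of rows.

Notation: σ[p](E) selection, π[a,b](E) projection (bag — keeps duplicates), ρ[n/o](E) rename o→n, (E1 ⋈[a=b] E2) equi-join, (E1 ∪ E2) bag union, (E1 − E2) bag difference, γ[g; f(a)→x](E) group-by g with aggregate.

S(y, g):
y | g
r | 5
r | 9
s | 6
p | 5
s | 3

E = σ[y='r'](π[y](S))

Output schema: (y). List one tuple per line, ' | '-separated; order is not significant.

Stepwise |·|:
  S → 5
  π[y](S) → 5
  σ[y='r'](π[y](S)) → 2

== RESULT ==
y
r
r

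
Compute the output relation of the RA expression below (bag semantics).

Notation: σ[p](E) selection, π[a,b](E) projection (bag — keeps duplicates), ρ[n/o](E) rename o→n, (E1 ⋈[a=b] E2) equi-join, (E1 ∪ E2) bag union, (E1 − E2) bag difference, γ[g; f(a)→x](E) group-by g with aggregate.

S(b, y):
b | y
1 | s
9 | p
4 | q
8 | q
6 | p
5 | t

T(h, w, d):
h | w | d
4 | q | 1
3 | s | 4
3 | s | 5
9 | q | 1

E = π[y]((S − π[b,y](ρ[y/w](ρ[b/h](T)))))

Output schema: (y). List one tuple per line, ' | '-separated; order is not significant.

Subexpression sizes:
  S → 6
  T → 4
  ρ[b/h](T) → 4
  ρ[y/w](ρ[b/h](T)) → 4
  π[b,y](ρ[y/w](ρ[b/h](T))) → 4
  (S − π[b,y](ρ[y/w](ρ[b/h](T)))) → 5
  π[y]((S − π[b,y](ρ[y/w](ρ[b/h](T))))) → 5

== RESULT ==
y
p
p
q
s
t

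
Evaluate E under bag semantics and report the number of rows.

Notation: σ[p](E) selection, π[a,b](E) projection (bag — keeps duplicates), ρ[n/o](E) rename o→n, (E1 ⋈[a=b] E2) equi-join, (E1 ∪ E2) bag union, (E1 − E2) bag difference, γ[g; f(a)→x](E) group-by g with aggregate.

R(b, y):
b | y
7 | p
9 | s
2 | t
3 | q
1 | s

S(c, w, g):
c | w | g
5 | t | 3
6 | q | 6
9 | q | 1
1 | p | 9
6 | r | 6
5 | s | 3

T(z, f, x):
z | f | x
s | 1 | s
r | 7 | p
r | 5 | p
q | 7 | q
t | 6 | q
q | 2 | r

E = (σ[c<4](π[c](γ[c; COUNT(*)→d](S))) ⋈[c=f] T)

Stepwise |·|:
  S → 6
  γ[c; COUNT(*)→d](S) → 4
  π[c](γ[c; COUNT(*)→d](S)) → 4
  σ[c<4](π[c](γ[c; COUNT(*)→d](S))) → 1
  T → 6
  (σ[c<4](π[c](γ[c; COUNT(*)→d](S))) ⋈[c=f] T) → 1

|E| = 1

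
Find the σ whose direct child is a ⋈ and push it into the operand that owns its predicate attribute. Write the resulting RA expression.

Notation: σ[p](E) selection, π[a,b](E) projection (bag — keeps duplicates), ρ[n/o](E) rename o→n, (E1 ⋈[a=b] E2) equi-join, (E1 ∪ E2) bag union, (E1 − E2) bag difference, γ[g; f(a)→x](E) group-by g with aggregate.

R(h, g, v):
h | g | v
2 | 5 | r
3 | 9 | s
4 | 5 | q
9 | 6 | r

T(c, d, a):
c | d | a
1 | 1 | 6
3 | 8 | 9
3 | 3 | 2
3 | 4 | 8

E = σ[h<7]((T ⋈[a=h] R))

σ filters on h, owned by the right side.
E' = (T ⋈[a=h] σ[h<7](R))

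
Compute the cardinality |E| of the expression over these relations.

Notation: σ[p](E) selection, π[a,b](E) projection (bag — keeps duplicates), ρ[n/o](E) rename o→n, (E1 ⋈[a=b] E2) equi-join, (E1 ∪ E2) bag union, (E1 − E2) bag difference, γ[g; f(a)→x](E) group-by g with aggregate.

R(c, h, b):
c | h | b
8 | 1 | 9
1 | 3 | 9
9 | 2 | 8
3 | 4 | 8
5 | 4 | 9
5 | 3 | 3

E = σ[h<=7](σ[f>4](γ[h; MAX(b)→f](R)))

Per-node cardinality:
  R → 6
  γ[h; MAX(b)→f](R) → 4
  σ[f>4](γ[h; MAX(b)→f](R)) → 4
  σ[h<=7](σ[f>4](γ[h; MAX(b)→f](R))) → 4

|E| = 4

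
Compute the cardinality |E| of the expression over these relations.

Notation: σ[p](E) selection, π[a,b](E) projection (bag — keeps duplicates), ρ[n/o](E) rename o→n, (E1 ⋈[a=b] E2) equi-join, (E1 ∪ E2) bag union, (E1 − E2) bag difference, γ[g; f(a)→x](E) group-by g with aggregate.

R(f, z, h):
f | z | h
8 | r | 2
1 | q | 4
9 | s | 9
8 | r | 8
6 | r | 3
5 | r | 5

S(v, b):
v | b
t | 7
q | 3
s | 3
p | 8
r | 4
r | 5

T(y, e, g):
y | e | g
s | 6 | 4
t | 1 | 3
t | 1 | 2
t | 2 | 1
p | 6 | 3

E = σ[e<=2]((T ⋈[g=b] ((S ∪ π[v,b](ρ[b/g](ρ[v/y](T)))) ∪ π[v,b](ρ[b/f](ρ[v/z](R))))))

Subexpression sizes:
  T → 5
  S → 6
  T → 5
  ρ[v/y](T) → 5
  ρ[b/g](ρ[v/y](T)) → 5
  π[v,b](ρ[b/g](ρ[v/y](T))) → 5
  (S ∪ π[v,b](ρ[b/g](ρ[v/y](T)))) → 11
  R → 6
  ρ[v/z](R) → 6
  ρ[b/f](ρ[v/z](R)) → 6
  π[v,b](ρ[b/f](ρ[v/z](R))) → 6
  ((S ∪ π[v,b](ρ[b/g](ρ[v/y](T)))) ∪ π[v,b](ρ[b/f](ρ[v/z](R)))) → 17
  (T ⋈[g=b] ((S ∪ π[v,b](ρ[b/g](ρ[v/y](T)))) ∪ π[v,b](ρ[b/f](ρ[v/z](R))))) → 13
  σ[e<=2]((T ⋈[g=b] ((S ∪ π[v,b](ρ[b/g](ρ[v/y](T)))) ∪ π[v,b](ρ[b/f](ρ[v/z](R)))))) → 7

|E| = 7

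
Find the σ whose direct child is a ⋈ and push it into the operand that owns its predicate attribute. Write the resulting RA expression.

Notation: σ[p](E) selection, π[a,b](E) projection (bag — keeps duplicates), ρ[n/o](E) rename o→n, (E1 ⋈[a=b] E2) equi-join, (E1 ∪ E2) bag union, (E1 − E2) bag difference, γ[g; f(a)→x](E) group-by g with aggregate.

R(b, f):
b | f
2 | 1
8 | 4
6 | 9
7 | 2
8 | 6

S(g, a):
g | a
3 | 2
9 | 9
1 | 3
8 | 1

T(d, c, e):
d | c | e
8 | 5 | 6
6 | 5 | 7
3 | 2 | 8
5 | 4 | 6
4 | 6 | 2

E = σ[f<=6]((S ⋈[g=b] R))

σ filters on f, owned by the right side.
E' = (S ⋈[g=b] σ[f<=6](R))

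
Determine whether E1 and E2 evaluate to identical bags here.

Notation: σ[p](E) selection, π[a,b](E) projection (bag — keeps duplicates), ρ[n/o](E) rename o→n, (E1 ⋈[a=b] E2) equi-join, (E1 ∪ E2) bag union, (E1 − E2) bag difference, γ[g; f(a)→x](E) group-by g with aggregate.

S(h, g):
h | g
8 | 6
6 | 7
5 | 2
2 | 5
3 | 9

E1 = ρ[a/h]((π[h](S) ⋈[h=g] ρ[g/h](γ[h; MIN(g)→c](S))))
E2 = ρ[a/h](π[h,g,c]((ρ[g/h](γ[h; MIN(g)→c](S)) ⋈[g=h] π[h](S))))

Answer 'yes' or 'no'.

E1 stepwise |·|:
  S → 5
  π[h](S) → 5
  S → 5
  γ[h; MIN(g)→c](S) → 5
  ρ[g/h](γ[h; MIN(g)→c](S)) → 5
  (π[h](S) ⋈[h=g] ρ[g/h](γ[h; MIN(g)→c](S))) → 5
  ρ[a/h]((π[h](S) ⋈[h=g] ρ[g/h](γ[h; MIN(g)→c](S)))) → 5
E2 stepwise |·|:
  S → 5
  γ[h; MIN(g)→c](S) → 5
  ρ[g/h](γ[h; MIN(g)→c](S)) → 5
  S → 5
  π[h](S) → 5
  (ρ[g/h](γ[h; MIN(g)→c](S)) ⋈[g=h] π[h](S)) → 5
  π[h,g,c]((ρ[g/h](γ[h; MIN(g)→c](S)) ⋈[g=h] π[h](S))) → 5
  ρ[a/h](π[h,g,c]((ρ[g/h](γ[h; MIN(g)→c](S)) ⋈[g=h] π[h](S)))) → 5

E1 and E2 produce the same multiset:
a | g | c
2 | 2 | 5
3 | 3 | 9
5 | 5 | 2
6 | 6 | 7
8 | 8 | 6

yes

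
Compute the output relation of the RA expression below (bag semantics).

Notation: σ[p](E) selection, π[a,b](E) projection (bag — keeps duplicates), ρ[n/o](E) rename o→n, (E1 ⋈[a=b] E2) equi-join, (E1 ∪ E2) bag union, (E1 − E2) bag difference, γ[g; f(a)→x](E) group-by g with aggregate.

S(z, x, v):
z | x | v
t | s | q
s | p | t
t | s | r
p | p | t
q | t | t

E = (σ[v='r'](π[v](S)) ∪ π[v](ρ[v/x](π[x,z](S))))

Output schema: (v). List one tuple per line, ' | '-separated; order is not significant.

Per-node cardinality:
  S → 5
  π[v](S) → 5
  σ[v='r'](π[v](S)) → 1
  S → 5
  π[x,z](S) → 5
  ρ[v/x](π[x,z](S)) → 5
  π[v](ρ[v/x](π[x,z](S))) → 5
  (σ[v='r'](π[v](S)) ∪ π[v](ρ[v/x](π[x,z](S)))) → 6

== RESULT ==
v
p
p
r
s
s
t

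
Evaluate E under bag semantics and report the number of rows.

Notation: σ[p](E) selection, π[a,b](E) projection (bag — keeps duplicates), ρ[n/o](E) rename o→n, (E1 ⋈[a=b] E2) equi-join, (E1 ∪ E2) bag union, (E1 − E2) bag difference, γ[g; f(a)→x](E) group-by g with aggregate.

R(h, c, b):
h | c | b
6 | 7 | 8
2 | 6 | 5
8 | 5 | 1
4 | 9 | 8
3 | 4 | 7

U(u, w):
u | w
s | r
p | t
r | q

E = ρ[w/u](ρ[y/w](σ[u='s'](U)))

Stepwise |·|:
  U → 3
  σ[u='s'](U) → 1
  ρ[y/w](σ[u='s'](U)) → 1
  ρ[w/u](ρ[y/w](σ[u='s'](U))) → 1

|E| = 1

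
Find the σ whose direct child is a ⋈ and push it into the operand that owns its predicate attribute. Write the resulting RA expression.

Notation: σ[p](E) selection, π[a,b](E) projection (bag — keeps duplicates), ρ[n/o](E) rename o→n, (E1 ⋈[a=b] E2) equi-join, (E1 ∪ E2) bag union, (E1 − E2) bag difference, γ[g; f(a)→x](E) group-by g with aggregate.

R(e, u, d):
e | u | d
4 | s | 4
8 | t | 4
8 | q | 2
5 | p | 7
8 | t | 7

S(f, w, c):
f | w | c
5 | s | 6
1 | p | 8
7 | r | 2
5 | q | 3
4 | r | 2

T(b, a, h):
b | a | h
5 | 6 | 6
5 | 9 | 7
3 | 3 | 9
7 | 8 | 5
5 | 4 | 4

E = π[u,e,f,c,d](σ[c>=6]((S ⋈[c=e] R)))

σ filters on c, owned by the left side.
E' = π[u,e,f,c,d]((σ[c>=6](S) ⋈[c=e] R))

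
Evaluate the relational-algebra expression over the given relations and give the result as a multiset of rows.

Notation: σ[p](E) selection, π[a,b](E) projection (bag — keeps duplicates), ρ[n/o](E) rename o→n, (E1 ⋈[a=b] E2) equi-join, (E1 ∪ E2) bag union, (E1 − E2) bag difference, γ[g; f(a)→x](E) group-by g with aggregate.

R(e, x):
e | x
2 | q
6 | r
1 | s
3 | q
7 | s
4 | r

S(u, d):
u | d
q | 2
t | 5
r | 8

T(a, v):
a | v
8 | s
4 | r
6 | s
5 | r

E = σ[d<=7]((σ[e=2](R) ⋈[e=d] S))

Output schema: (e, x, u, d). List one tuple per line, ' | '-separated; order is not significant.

Stepwise |·|:
  R → 6
  σ[e=2](R) → 1
  S → 3
  (σ[e=2](R) ⋈[e=d] S) → 1
  σ[d<=7]((σ[e=2](R) ⋈[e=d] S)) → 1

== RESULT ==
e | x | u | d
2 | q | q | 2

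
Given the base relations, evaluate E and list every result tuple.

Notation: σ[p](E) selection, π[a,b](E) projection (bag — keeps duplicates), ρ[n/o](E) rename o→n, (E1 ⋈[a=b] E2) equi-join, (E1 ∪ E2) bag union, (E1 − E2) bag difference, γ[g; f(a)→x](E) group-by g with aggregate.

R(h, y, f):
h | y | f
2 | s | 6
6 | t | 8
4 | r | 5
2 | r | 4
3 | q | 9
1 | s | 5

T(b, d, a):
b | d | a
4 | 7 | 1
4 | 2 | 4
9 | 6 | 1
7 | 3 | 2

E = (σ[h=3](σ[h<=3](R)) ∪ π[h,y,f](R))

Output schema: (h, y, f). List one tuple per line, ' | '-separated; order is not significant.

Subexpression sizes:
  R → 6
  σ[h<=3](R) → 4
  σ[h=3](σ[h<=3](R)) → 1
  R → 6
  π[h,y,f](R) → 6
  (σ[h=3](σ[h<=3](R)) ∪ π[h,y,f](R)) → 7

== RESULT ==
h | y | f
1 | s | 5
2 | r | 4
2 | s | 6
3 | q | 9
3 | q | 9
4 | r | 5
6 | t | 8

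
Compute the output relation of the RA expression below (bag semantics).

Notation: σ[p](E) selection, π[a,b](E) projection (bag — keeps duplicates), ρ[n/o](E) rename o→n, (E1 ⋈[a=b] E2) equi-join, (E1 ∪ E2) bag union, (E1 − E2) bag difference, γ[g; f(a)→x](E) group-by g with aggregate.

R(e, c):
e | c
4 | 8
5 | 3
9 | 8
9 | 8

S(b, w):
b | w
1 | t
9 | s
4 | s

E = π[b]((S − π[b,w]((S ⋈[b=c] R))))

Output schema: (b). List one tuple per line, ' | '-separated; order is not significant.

Row counts bottom-up:
  S → 3
  S → 3
  R → 4
  (S ⋈[b=c] R) → 0
  π[b,w]((S ⋈[b=c] R)) → 0
  (S − π[b,w]((S ⋈[b=c] R))) → 3
  π[b]((S − π[b,w]((S ⋈[b=c] R)))) → 3

== RESULT ==
b
1
4
9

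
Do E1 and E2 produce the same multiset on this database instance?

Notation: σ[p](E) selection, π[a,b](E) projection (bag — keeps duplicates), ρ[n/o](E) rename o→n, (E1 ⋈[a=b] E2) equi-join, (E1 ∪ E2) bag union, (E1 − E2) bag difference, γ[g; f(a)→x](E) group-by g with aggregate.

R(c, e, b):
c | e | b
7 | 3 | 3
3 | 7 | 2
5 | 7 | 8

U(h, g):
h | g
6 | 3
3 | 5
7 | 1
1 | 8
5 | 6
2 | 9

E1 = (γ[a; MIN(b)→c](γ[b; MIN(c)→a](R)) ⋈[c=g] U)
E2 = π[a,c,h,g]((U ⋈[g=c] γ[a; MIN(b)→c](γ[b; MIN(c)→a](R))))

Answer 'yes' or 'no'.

E1 stepwise |·|:
  R → 3
  γ[b; MIN(c)→a](R) → 3
  γ[a; MIN(b)→c](γ[b; MIN(c)→a](R)) → 3
  U → 6
  (γ[a; MIN(b)→c](γ[b; MIN(c)→a](R)) ⋈[c=g] U) → 2
E2 stepwise |·|:
  U → 6
  R → 3
  γ[b; MIN(c)→a](R) → 3
  γ[a; MIN(b)→c](γ[b; MIN(c)→a](R)) → 3
  (U ⋈[g=c] γ[a; MIN(b)→c](γ[b; MIN(c)→a](R))) → 2
  π[a,c,h,g]((U ⋈[g=c] γ[a; MIN(b)→c](γ[b; MIN(c)→a](R)))) → 2

E1 and E2 produce the same multiset:
a | c | h | g
5 | 8 | 1 | 8
7 | 3 | 6 | 3

yes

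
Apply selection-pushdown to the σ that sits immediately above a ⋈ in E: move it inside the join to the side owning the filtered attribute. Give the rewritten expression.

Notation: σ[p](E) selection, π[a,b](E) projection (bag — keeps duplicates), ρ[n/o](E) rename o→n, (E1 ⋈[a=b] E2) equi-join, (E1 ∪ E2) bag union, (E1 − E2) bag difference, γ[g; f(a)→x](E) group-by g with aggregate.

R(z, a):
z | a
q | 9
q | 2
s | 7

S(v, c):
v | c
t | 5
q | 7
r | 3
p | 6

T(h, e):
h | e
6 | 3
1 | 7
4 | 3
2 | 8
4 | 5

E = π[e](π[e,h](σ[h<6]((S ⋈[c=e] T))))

σ filters on h, owned by the right side.
E' = π[e](π[e,h]((S ⋈[c=e] σ[h<6](T))))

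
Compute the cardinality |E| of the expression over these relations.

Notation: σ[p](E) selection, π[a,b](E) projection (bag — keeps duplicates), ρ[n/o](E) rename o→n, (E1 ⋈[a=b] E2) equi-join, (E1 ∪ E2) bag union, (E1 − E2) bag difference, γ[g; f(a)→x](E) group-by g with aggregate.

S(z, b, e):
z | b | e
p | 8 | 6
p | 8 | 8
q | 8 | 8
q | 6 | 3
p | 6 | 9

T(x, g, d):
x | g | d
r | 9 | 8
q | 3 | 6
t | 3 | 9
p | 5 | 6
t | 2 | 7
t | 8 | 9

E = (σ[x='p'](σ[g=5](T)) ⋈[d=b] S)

Per-node cardinality:
  T → 6
  σ[g=5](T) → 1
  σ[x='p'](σ[g=5](T)) → 1
  S → 5
  (σ[x='p'](σ[g=5](T)) ⋈[d=b] S) → 2

|E| = 2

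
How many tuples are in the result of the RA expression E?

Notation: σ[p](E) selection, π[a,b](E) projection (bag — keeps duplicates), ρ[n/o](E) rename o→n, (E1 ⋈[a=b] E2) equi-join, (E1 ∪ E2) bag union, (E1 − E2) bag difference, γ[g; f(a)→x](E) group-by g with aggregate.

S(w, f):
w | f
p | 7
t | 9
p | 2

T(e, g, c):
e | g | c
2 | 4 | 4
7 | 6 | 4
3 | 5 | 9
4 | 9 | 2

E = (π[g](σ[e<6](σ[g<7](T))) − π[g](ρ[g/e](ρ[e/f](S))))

Subexpression sizes:
  T → 4
  σ[g<7](T) → 3
  σ[e<6](σ[g<7](T)) → 2
  π[g](σ[e<6](σ[g<7](T))) → 2
  S → 3
  ρ[e/f](S) → 3
  ρ[g/e](ρ[e/f](S)) → 3
  π[g](ρ[g/e](ρ[e/f](S))) → 3
  (π[g](σ[e<6](σ[g<7](T))) − π[g](ρ[g/e](ρ[e/f](S)))) → 2

|E| = 2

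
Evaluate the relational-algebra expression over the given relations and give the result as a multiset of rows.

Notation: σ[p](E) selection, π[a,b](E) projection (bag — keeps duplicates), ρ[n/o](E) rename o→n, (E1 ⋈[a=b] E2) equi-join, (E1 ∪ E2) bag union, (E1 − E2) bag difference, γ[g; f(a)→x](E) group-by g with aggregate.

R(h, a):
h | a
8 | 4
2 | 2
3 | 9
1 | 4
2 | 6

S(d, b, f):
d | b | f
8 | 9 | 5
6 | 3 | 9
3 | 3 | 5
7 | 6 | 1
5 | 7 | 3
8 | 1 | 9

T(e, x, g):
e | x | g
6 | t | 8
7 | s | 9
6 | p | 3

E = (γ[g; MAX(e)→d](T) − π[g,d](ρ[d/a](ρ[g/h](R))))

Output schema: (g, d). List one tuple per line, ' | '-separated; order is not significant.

Row counts bottom-up:
  T → 3
  γ[g; MAX(e)→d](T) → 3
  R → 5
  ρ[g/h](R) → 5
  ρ[d/a](ρ[g/h](R)) → 5
  π[g,d](ρ[d/a](ρ[g/h](R))) → 5
  (γ[g; MAX(e)→d](T) − π[g,d](ρ[d/a](ρ[g/h](R)))) → 3

== RESULT ==
g | d
3 | 6
8 | 6
9 | 7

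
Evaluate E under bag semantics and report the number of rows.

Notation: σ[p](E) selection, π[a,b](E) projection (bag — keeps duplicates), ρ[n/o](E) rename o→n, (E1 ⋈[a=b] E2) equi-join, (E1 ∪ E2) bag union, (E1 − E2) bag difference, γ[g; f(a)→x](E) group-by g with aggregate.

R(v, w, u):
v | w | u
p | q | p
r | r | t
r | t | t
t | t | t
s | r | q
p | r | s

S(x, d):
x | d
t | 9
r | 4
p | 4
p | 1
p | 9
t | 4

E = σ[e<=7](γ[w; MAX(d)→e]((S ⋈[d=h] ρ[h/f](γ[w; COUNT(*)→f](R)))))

Subexpression sizes:
  S → 6
  R → 6
  γ[w; COUNT(*)→f](R) → 3
  ρ[h/f](γ[w; COUNT(*)→f](R)) → 3
  (S ⋈[d=h] ρ[h/f](γ[w; COUNT(*)→f](R))) → 1
  γ[w; MAX(d)→e]((S ⋈[d=h] ρ[h/f](γ[w; COUNT(*)→f](R)))) → 1
  σ[e<=7](γ[w; MAX(d)→e]((S ⋈[d=h] ρ[h/f](γ[w; COUNT(*)→f](R))))) → 1

|E| = 1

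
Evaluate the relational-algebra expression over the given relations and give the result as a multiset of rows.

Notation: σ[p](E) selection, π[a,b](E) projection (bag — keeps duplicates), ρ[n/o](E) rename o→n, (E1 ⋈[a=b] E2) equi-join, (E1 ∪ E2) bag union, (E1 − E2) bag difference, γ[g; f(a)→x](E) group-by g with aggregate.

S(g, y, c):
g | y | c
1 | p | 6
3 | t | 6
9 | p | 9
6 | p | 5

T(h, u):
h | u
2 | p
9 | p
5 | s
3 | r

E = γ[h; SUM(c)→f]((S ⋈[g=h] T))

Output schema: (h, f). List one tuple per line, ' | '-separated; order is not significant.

Subexpression sizes:
  S → 4
  T → 4
  (S ⋈[g=h] T) → 2
  γ[h; SUM(c)→f]((S ⋈[g=h] T)) → 2

== RESULT ==
h | f
3 | 6
9 | 9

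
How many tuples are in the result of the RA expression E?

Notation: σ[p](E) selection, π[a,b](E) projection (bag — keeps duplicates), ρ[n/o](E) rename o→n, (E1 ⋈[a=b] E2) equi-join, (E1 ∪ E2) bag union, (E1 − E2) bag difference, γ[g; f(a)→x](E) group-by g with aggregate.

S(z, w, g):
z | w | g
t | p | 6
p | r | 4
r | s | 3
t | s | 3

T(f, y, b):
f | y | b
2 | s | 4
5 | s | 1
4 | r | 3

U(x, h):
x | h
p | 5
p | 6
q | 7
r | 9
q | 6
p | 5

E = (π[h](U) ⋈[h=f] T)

Stepwise |·|:
  U → 6
  π[h](U) → 6
  T → 3
  (π[h](U) ⋈[h=f] T) → 2

|E| = 2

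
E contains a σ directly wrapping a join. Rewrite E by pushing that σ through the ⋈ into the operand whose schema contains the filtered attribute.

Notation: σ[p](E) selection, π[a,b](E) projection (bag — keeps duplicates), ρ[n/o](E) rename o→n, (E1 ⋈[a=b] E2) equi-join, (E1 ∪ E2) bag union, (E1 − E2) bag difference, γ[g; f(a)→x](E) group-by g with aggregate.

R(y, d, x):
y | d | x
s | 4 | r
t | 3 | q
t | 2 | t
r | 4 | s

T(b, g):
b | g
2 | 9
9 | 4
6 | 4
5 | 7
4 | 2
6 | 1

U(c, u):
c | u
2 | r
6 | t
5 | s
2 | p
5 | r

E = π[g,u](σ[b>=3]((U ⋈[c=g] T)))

σ filters on b, owned by the right side.
E' = π[g,u]((U ⋈[c=g] σ[b>=3](T)))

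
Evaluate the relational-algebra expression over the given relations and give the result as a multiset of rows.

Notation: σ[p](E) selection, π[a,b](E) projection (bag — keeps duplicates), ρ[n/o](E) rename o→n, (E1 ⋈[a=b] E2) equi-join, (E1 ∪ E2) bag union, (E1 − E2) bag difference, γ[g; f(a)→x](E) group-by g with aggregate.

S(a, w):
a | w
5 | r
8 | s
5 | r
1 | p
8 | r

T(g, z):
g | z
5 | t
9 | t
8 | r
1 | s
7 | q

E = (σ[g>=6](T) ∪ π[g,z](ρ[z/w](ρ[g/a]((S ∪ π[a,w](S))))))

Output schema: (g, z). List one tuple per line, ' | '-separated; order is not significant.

Stepwise |·|:
  T → 5
  σ[g>=6](T) → 3
  S → 5
  S → 5
  π[a,w](S) → 5
  (S ∪ π[a,w](S)) → 10
  ρ[g/a]((S ∪ π[a,w](S))) → 10
  ρ[z/w](ρ[g/a]((S ∪ π[a,w](S)))) → 10
  π[g,z](ρ[z/w](ρ[g/a]((S ∪ π[a,w](S))))) → 10
  (σ[g>=6](T) ∪ π[g,z](ρ[z/w](ρ[g/a]((S ∪ π[a,w](S)))))) → 13

== RESULT ==
g | z
1 | p
1 | p
5 | r
5 | r
5 | r
5 | r
7 | q
8 | r
8 | r
8 | r
8 | s
8 | s
9 | t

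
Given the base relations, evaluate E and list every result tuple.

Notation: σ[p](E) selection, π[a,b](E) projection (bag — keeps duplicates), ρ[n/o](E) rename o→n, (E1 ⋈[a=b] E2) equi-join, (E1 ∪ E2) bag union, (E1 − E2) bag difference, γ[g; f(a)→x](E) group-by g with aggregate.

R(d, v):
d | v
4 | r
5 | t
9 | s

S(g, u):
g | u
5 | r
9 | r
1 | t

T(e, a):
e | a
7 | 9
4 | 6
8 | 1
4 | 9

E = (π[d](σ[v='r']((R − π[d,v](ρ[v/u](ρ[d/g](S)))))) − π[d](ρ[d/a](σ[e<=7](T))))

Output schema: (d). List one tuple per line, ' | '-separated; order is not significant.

Row counts bottom-up:
  R → 3
  S → 3
  ρ[d/g](S) → 3
  ρ[v/u](ρ[d/g](S)) → 3
  π[d,v](ρ[v/u](ρ[d/g](S))) → 3
  (R − π[d,v](ρ[v/u](ρ[d/g](S)))) → 3
  σ[v='r']((R − π[d,v](ρ[v/u](ρ[d/g](S))))) → 1
  π[d](σ[v='r']((R − π[d,v](ρ[v/u](ρ[d/g](S)))))) → 1
  T → 4
  σ[e<=7](T) → 3
  ρ[d/a](σ[e<=7](T)) → 3
  π[d](ρ[d/a](σ[e<=7](T))) → 3
  (π[d](σ[v='r']((R − π[d,v](ρ[v/u](ρ[d/g](S)))))) − π[d](ρ[d/a](σ[e<=7](T)))) → 1

== RESULT ==
d
4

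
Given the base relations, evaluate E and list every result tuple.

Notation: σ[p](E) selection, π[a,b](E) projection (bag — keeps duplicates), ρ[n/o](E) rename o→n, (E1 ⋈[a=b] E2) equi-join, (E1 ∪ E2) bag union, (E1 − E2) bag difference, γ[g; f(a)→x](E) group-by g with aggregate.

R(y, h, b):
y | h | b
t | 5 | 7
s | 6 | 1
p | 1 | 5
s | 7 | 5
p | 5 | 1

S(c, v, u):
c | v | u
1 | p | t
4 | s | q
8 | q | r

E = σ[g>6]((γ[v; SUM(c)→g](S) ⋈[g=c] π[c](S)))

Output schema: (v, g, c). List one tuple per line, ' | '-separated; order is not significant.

Per-node cardinality:
  S → 3
  γ[v; SUM(c)→g](S) → 3
  S → 3
  π[c](S) → 3
  (γ[v; SUM(c)→g](S) ⋈[g=c] π[c](S)) → 3
  σ[g>6]((γ[v; SUM(c)→g](S) ⋈[g=c] π[c](S))) → 1

== RESULT ==
v | g | c
q | 8 | 8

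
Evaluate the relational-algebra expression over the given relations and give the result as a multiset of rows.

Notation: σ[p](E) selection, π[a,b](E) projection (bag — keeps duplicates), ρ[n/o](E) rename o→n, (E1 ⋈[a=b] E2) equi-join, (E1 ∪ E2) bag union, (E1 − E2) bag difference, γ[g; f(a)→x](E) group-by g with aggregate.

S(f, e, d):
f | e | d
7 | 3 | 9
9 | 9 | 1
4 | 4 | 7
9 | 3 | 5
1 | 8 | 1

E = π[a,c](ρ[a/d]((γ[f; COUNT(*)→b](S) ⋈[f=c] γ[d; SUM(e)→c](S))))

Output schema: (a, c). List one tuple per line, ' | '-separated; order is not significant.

Subexpression sizes:
  S → 5
  γ[f; COUNT(*)→b](S) → 4
  S → 5
  γ[d; SUM(e)→c](S) → 4
  (γ[f; COUNT(*)→b](S) ⋈[f=c] γ[d; SUM(e)→c](S)) → 1
  ρ[a/d]((γ[f; COUNT(*)→b](S) ⋈[f=c] γ[d; SUM(e)→c](S))) → 1
  π[a,c](ρ[a/d]((γ[f; COUNT(*)→b](S) ⋈[f=c] γ[d; SUM(e)→c](S)))) → 1

== RESULT ==
a | c
7 | 4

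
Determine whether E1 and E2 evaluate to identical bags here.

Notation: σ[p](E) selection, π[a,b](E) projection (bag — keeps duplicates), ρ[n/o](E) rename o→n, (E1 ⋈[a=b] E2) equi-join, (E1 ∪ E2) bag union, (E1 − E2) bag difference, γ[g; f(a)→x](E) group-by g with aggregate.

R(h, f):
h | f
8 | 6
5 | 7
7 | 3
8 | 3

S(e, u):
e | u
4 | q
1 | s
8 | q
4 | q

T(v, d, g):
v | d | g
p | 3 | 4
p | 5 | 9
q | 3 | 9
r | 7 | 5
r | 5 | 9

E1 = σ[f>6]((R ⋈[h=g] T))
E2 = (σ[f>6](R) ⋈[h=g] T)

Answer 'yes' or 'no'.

E1 row counts bottom-up:
  R → 4
  T → 5
  (R ⋈[h=g] T) → 1
  σ[f>6]((R ⋈[h=g] T)) → 1
E2 row counts bottom-up:
  R → 4
  σ[f>6](R) → 1
  T → 5
  (σ[f>6](R) ⋈[h=g] T) → 1

E1 and E2 produce the same multiset:
h | f | v | d | g
5 | 7 | r | 7 | 5

yes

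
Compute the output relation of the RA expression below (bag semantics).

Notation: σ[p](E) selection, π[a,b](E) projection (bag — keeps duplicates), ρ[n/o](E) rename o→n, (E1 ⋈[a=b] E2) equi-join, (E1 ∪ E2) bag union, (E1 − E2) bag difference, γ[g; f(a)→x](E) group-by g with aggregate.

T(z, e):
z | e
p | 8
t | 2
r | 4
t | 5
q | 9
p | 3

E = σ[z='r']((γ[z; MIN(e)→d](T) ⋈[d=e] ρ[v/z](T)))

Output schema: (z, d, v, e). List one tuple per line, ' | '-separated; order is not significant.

Row counts bottom-up:
  T → 6
  γ[z; MIN(e)→d](T) → 4
  T → 6
  ρ[v/z](T) → 6
  (γ[z; MIN(e)→d](T) ⋈[d=e] ρ[v/z](T)) → 4
  σ[z='r']((γ[z; MIN(e)→d](T) ⋈[d=e] ρ[v/z](T))) → 1

== RESULT ==
z | d | v | e
r | 4 | r | 4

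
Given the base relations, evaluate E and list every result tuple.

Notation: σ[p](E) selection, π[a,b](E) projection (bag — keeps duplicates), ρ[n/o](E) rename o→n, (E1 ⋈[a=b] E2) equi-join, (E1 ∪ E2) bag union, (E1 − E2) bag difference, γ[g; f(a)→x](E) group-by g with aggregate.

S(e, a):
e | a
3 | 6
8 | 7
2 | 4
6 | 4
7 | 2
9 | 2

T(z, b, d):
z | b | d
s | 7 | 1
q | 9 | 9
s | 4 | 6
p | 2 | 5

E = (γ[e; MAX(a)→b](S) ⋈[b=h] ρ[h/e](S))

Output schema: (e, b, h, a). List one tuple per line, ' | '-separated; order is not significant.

Stepwise |·|:
  S → 6
  γ[e; MAX(a)→b](S) → 6
  S → 6
  ρ[h/e](S) → 6
  (γ[e; MAX(a)→b](S) ⋈[b=h] ρ[h/e](S)) → 4

== RESULT ==
e | b | h | a
3 | 6 | 6 | 4
7 | 2 | 2 | 4
8 | 7 | 7 | 2
9 | 2 | 2 | 4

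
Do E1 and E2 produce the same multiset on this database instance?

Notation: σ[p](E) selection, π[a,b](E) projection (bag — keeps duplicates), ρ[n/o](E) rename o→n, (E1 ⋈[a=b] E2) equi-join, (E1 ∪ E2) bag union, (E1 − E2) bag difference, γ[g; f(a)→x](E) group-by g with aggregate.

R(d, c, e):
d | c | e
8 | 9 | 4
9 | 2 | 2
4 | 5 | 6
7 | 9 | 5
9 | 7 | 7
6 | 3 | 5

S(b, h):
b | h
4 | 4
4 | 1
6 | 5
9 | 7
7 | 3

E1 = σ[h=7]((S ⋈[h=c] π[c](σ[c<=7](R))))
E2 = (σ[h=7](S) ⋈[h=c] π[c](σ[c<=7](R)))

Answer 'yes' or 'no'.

E1 subexpression sizes:
  S → 5
  R → 6
  σ[c<=7](R) → 4
  π[c](σ[c<=7](R)) → 4
  (S ⋈[h=c] π[c](σ[c<=7](R))) → 3
  σ[h=7]((S ⋈[h=c] π[c](σ[c<=7](R)))) → 1
E2 subexpression sizes:
  S → 5
  σ[h=7](S) → 1
  R → 6
  σ[c<=7](R) → 4
  π[c](σ[c<=7](R)) → 4
  (σ[h=7](S) ⋈[h=c] π[c](σ[c<=7](R))) → 1

E1 and E2 produce the same multiset:
b | h | c
9 | 7 | 7

yes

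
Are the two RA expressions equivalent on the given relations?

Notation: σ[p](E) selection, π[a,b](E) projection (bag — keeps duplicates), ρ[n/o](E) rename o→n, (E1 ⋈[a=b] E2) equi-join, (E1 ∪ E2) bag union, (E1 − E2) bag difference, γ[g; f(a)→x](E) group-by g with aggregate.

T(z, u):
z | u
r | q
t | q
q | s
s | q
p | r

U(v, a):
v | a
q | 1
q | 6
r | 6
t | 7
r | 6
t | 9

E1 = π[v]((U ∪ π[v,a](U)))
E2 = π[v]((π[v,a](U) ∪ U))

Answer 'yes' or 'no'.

E1 per-node cardinality:
  U → 6
  U → 6
  π[v,a](U) → 6
  (U ∪ π[v,a](U)) → 12
  π[v]((U ∪ π[v,a](U))) → 12
E2 per-node cardinality:
  U → 6
  π[v,a](U) → 6
  U → 6
  (π[v,a](U) ∪ U) → 12
  π[v]((π[v,a](U) ∪ U)) → 12

E1 and E2 produce the same multiset:
v
q
q
q
q
r
r
r
r
t
t
t
t

yes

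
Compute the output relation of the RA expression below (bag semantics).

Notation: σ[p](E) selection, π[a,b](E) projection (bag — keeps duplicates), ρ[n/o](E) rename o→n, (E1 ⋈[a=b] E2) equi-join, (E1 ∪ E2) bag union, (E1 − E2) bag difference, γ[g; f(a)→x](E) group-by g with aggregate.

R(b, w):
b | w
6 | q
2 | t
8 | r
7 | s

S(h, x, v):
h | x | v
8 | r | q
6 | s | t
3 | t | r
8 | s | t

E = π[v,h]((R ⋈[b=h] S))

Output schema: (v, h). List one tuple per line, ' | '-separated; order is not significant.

Stepwise |·|:
  R → 4
  S → 4
  (R ⋈[b=h] S) → 3
  π[v,h]((R ⋈[b=h] S)) → 3

== RESULT ==
v | h
q | 8
t | 6
t | 8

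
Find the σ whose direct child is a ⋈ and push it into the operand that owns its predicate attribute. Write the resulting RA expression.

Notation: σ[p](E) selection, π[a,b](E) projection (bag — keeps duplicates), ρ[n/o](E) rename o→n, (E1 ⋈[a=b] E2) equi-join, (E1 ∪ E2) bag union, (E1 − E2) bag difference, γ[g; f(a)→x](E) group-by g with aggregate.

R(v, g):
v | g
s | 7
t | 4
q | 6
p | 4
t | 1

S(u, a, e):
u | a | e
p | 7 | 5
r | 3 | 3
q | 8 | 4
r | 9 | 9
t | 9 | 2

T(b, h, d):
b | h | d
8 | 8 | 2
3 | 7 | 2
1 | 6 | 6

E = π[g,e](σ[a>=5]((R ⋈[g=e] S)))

σ filters on a, owned by the right side.
E' = π[g,e]((R ⋈[g=e] σ[a>=5](S)))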